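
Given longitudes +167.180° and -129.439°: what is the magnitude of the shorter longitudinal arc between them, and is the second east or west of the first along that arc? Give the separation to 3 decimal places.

Raw difference: -129.439 − 167.180 = -296.619°.
Normalise into (−180°, 180°]: -296.619° + 360° = 63.381°.
Positive ⇒ the second point lies to the east; separation 63.381°.

63.381° east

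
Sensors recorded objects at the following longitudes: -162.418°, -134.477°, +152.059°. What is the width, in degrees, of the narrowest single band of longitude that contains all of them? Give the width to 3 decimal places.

73.464°

Sort the longitudes: -162.418°, -134.477°, +152.059°.
Eastward gaps between consecutive values (wrapping around): 27.941°, 286.536°, 45.523°.
Largest gap = 286.536° ⇒ minimal covering band is its complement: 360° − 286.536° = 73.464°.
Band runs from +152.059° eastward to -134.477°, crossing the antimeridian.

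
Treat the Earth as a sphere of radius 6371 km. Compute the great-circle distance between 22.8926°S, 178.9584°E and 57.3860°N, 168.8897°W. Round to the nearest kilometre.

Δλ = -168.8897 − 178.9584 = -347.8481°; wrapped into (−180°, 180°]: 12.1519°.
Δφ = 57.3860 − -22.8926 = 80.2786°.
a = sin²(Δφ/2) + cos φ₁ · cos φ₂ · sin²(Δλ/2) = 0.421134.
c = 2·atan2(√a, √(1−a)) = 1.41240 rad → d = 6371·c ≈ 8998.42 km.

8998 km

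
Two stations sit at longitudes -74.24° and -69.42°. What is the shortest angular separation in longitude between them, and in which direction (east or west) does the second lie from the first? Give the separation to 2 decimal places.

Raw difference: -69.42 − -74.24 = 4.82°.
Normalise into (−180°, 180°]: 4.82° stays 4.82°.
Positive ⇒ the second point lies to the east; separation 4.82°.

4.82° east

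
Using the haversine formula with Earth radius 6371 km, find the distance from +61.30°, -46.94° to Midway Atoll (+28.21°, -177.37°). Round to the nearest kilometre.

9111 km

Δλ = -177.37 − -46.94 = -130.43°.
Δφ = 28.21 − 61.30 = -33.09°.
a = sin²(Δφ/2) + cos φ₁ · cos φ₂ · sin²(Δλ/2) = 0.429906.
c = 2·atan2(√a, √(1−a)) = 1.43014 rad → d = 6371·c ≈ 9111.45 km.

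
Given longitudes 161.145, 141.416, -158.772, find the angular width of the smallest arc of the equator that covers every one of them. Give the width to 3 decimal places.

Sort the longitudes: -158.772°, +141.416°, +161.145°.
Eastward gaps between consecutive values (wrapping around): 300.188°, 19.729°, 40.083°.
Largest gap = 300.188° ⇒ minimal covering band is its complement: 360° − 300.188° = 59.812°.
Band runs from +141.416° eastward to -158.772°, crossing the antimeridian.

59.812°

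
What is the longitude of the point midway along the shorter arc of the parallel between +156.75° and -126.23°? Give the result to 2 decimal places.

-164.74°

Signed shortest Δλ from +156.75° to -126.23° is +77.02°.
Midpoint longitude = +156.75° + (+77.02°)/2 = +156.75° + 38.51° = +195.26°.
Normalise into (−180°, 180°]: -164.74°.
(The naïve average (+156.75 + -126.23)/2 = 15.26° is on the wrong side of the globe.)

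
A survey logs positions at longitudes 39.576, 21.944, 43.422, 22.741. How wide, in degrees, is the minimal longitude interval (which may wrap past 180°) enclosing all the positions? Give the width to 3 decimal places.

Sort the longitudes: +21.944°, +22.741°, +39.576°, +43.422°.
Eastward gaps between consecutive values (wrapping around): 0.797°, 16.835°, 3.846°, 338.522°.
Largest gap = 338.522° ⇒ minimal covering band is its complement: 360° − 338.522° = 21.478°.
Band runs from +21.944° eastward to +43.422°.

21.478°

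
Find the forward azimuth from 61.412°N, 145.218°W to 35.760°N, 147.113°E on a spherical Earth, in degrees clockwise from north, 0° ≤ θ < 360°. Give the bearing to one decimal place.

Δλ = 147.113 − -145.218 = 292.331°; wrapped into (−180°, 180°]: -67.669°.
θ = atan2( sin Δλ · cos φ₂ , cos φ₁ · sin φ₂ − sin φ₁ · cos φ₂ · cos Δλ )
  = atan2(-0.75062, 0.00890) = -89.321° → normalised to [0°, 360°): 270.679°.

270.7°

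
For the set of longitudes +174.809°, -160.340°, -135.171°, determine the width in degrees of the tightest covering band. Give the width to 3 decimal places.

Sort the longitudes: -160.340°, -135.171°, +174.809°.
Eastward gaps between consecutive values (wrapping around): 25.169°, 309.980°, 24.851°.
Largest gap = 309.980° ⇒ minimal covering band is its complement: 360° − 309.980° = 50.020°.
Band runs from +174.809° eastward to -135.171°, crossing the antimeridian.

50.020°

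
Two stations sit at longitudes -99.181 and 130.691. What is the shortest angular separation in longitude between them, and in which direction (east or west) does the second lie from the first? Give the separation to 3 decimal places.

Raw difference: 130.691 − -99.181 = 229.872°.
Normalise into (−180°, 180°]: 229.872° − 360° = -130.128°.
Negative ⇒ the second point lies to the west; separation 130.128°.

130.128° west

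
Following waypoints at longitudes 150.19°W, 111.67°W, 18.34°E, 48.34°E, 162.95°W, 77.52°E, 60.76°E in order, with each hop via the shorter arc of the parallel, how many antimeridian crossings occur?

2

Leg 1: -150.19° → -111.67°, shortest Δλ = 38.52° (east) — does not cross 180°.
Leg 2: -111.67° → +18.34°, shortest Δλ = 130.01° (east) — does not cross 180°.
Leg 3: +18.34° → +48.34°, shortest Δλ = 30.0° (east) — does not cross 180°.
Leg 4: +48.34° → -162.95°, shortest Δλ = 148.71° (east) — crosses 180°.
Leg 5: -162.95° → +77.52°, shortest Δλ = -119.53° (west) — crosses 180°.
Leg 6: +77.52° → +60.76°, shortest Δλ = -16.76° (west) — does not cross 180°.
Total crossings: 2.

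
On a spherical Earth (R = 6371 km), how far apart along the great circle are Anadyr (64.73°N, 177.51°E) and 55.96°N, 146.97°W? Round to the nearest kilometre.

Δλ = -146.97 − 177.51 = -324.48°; wrapped into (−180°, 180°]: 35.52°.
Δφ = 55.96 − 64.73 = -8.77°.
a = sin²(Δφ/2) + cos φ₁ · cos φ₂ · sin²(Δλ/2) = 0.028079.
c = 2·atan2(√a, √(1−a)) = 0.33673 rad → d = 6371·c ≈ 2145.28 km.

2145 km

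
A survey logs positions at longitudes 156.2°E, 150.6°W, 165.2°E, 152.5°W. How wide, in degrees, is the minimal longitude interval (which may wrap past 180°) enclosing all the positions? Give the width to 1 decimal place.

Sort the longitudes: -152.5°, -150.6°, +156.2°, +165.2°.
Eastward gaps between consecutive values (wrapping around): 1.9°, 306.8°, 9.0°, 42.3°.
Largest gap = 306.8° ⇒ minimal covering band is its complement: 360° − 306.8° = 53.2°.
Band runs from +156.2° eastward to -150.6°, crossing the antimeridian.

53.2°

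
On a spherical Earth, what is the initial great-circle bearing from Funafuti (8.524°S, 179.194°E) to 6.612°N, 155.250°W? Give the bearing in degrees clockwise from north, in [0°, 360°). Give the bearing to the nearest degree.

60°

Δλ = -155.250 − 179.194 = -334.444°; wrapped into (−180°, 180°]: 25.556°.
θ = atan2( sin Δλ · cos φ₂ , cos φ₁ · sin φ₂ − sin φ₁ · cos φ₂ · cos Δλ )
  = atan2(0.42852, 0.24671) = 60.070° → normalised to [0°, 360°): 60.070°.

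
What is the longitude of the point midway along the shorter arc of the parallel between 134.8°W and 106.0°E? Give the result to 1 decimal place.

Signed shortest Δλ from -134.8° to +106.0° is -119.2°.
Midpoint longitude = -134.8° + (-119.2°)/2 = -134.8° − 59.6° = -194.4°.
Normalise into (−180°, 180°]: +165.6°.
(The naïve average (-134.8 + +106.0)/2 = -14.4° is on the wrong side of the globe.)

165.6°E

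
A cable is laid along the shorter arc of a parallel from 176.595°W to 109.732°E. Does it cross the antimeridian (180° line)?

Naïve |109.732 − -176.595| = 286.327° > 180°, so the shorter arc goes the other way round — across 180°.
Signed shortest Δλ = ((109.732 − -176.595 + 180) mod 360) − 180 = -73.673°.
Going west by 73.673° from -176.595° passes through 180° before reaching +109.732°.

Yes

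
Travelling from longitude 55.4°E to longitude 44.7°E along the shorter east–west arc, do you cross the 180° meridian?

No

Signed shortest Δλ = ((44.7 − 55.4 + 180) mod 360) − 180 = -10.7°.
Going west by 10.7° from +55.4° reaches +44.7° without touching 180°.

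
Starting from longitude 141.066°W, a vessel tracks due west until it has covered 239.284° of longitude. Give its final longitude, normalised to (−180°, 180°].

20.350°W

Start at -141.066°; shift −239.284° → -380.350°.
-380.350° lies outside (−180°, 180°]; add 360° → -20.350°.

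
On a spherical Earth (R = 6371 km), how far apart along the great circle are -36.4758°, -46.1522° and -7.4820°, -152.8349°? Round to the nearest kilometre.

10976 km

Δλ = -152.8349 − -46.1522 = -106.6827°.
Δφ = -7.4820 − -36.4758 = 28.9938°.
a = sin²(Δφ/2) + cos φ₁ · cos φ₂ · sin²(Δλ/2) = 0.575730.
c = 2·atan2(√a, √(1−a)) = 1.72284 rad → d = 6371·c ≈ 10976.23 km.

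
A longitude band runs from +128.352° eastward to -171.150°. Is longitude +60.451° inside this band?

Band width going east from +128.352° to -171.150°: ((-171.150 − 128.352) mod 360) = 60.498°.
Offset of +60.451° east of the west edge: ((60.451 − 128.352) mod 360) = 292.099°.
292.099° > 60.498° ⇒ outside.

No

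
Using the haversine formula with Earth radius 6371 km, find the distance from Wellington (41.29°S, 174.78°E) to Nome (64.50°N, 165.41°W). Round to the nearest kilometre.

Δλ = -165.41 − 174.78 = -340.19°; wrapped into (−180°, 180°]: 19.81°.
Δφ = 64.50 − -41.29 = 105.79°.
a = sin²(Δφ/2) + cos φ₁ · cos φ₂ · sin²(Δλ/2) = 0.645628.
c = 2·atan2(√a, √(1−a)) = 1.86633 rad → d = 6371·c ≈ 11890.42 km.

11890 km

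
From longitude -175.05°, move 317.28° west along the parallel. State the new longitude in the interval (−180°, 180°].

-132.33°

Start at -175.05°; shift −317.28° → -492.33°.
-492.33° lies outside (−180°, 180°]; add 360° → -132.33°.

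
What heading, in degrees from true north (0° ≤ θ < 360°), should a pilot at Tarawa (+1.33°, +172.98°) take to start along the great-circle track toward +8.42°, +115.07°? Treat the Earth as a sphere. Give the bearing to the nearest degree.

Δλ = 115.07 − 172.98 = -57.91°.
θ = atan2( sin Δλ · cos φ₂ , cos φ₁ · sin φ₂ − sin φ₁ · cos φ₂ · cos Δλ )
  = atan2(-0.83808, 0.13419) = -80.903° → normalised to [0°, 360°): 279.097°.

279°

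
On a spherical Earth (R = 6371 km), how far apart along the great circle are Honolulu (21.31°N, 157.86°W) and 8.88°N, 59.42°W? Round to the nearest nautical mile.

5676 nmi

Δλ = -59.42 − -157.86 = 98.44°.
Δφ = 8.88 − 21.31 = -12.43°.
a = sin²(Δφ/2) + cos φ₁ · cos φ₂ · sin²(Δλ/2) = 0.539500.
c = 2·atan2(√a, √(1−a)) = 1.64988 rad → d = 6371·c ≈ 10511.38 km ≈ 5675.69 nmi.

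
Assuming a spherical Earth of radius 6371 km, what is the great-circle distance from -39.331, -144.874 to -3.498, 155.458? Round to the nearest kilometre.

7186 km

Δλ = 155.458 − -144.874 = 300.332°; wrapped into (−180°, 180°]: -59.668°.
Δφ = -3.498 − -39.331 = 35.833°.
a = sin²(Δφ/2) + cos φ₁ · cos φ₂ · sin²(Δλ/2) = 0.285717.
c = 2·atan2(√a, √(1−a)) = 1.12789 rad → d = 6371·c ≈ 7185.79 km.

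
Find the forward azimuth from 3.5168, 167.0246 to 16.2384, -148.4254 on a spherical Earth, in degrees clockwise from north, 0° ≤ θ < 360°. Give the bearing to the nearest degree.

71°

Δλ = -148.4254 − 167.0246 = -315.4500°; wrapped into (−180°, 180°]: 44.5500°.
θ = atan2( sin Δλ · cos φ₂ , cos φ₁ · sin φ₂ − sin φ₁ · cos φ₂ · cos Δλ )
  = atan2(0.67354, 0.23714) = 70.604° → normalised to [0°, 360°): 70.604°.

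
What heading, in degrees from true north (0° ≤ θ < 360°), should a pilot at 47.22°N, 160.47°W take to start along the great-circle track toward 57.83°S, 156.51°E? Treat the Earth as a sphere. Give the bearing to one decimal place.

Δλ = 156.51 − -160.47 = 316.98°; wrapped into (−180°, 180°]: -43.02°.
θ = atan2( sin Δλ · cos φ₂ , cos φ₁ · sin φ₂ − sin φ₁ · cos φ₂ · cos Δλ )
  = atan2(-0.36325, -0.86062) = -157.116° → normalised to [0°, 360°): 202.884°.

202.9°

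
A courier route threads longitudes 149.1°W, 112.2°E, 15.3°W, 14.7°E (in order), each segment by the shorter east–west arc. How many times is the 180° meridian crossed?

Leg 1: -149.1° → +112.2°, shortest Δλ = -98.7° (west) — crosses 180°.
Leg 2: +112.2° → -15.3°, shortest Δλ = -127.5° (west) — does not cross 180°.
Leg 3: -15.3° → +14.7°, shortest Δλ = 30.0° (east) — does not cross 180°.
Total crossings: 1.

1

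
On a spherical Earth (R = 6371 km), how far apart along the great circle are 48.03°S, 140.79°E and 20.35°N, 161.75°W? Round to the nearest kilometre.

Δλ = -161.75 − 140.79 = -302.54°; wrapped into (−180°, 180°]: 57.46°.
Δφ = 20.35 − -48.03 = 68.38°.
a = sin²(Δφ/2) + cos φ₁ · cos φ₂ · sin²(Δλ/2) = 0.460648.
c = 2·atan2(√a, √(1−a)) = 1.49201 rad → d = 6371·c ≈ 9505.60 km.

9506 km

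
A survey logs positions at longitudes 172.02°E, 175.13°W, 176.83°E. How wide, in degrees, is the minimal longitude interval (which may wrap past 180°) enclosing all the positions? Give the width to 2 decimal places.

Sort the longitudes: -175.13°, +172.02°, +176.83°.
Eastward gaps between consecutive values (wrapping around): 347.15°, 4.81°, 8.04°.
Largest gap = 347.15° ⇒ minimal covering band is its complement: 360° − 347.15° = 12.85°.
Band runs from +172.02° eastward to -175.13°, crossing the antimeridian.

12.85°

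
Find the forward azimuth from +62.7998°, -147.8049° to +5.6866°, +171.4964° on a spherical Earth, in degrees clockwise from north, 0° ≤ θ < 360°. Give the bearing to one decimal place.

Δλ = 171.4964 − -147.8049 = 319.3013°; wrapped into (−180°, 180°]: -40.6987°.
θ = atan2( sin Δλ · cos φ₂ , cos φ₁ · sin φ₂ − sin φ₁ · cos φ₂ · cos Δλ )
  = atan2(-0.64887, -0.62570) = -133.958° → normalised to [0°, 360°): 226.042°.

226.0°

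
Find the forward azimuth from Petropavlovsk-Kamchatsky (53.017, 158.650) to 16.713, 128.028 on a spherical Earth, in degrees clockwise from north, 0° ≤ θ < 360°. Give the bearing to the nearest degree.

225°

Δλ = 128.028 − 158.650 = -30.622°.
θ = atan2( sin Δλ · cos φ₂ , cos φ₁ · sin φ₂ − sin φ₁ · cos φ₂ · cos Δλ )
  = atan2(-0.48785, -0.48538) = -134.854° → normalised to [0°, 360°): 225.146°.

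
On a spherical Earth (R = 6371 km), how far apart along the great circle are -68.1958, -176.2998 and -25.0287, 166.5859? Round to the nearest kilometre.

4937 km

Δλ = 166.5859 − -176.2998 = 342.8857°; wrapped into (−180°, 180°]: -17.1143°.
Δφ = -25.0287 − -68.1958 = 43.1671°.
a = sin²(Δφ/2) + cos φ₁ · cos φ₂ · sin²(Δλ/2) = 0.142771.
c = 2·atan2(√a, √(1−a)) = 0.77495 rad → d = 6371·c ≈ 4937.18 km.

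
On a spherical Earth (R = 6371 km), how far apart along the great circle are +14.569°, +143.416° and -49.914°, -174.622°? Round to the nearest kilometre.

Δλ = -174.622 − 143.416 = -318.038°; wrapped into (−180°, 180°]: 41.962°.
Δφ = -49.914 − 14.569 = -64.483°.
a = sin²(Δφ/2) + cos φ₁ · cos φ₂ · sin²(Δλ/2) = 0.364512.
c = 2·atan2(√a, √(1−a)) = 1.29639 rad → d = 6371·c ≈ 8259.30 km.

8259 km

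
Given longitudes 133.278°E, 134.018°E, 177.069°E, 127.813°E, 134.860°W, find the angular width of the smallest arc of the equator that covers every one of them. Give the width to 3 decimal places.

97.327°

Sort the longitudes: -134.860°, +127.813°, +133.278°, +134.018°, +177.069°.
Eastward gaps between consecutive values (wrapping around): 262.673°, 5.465°, 0.740°, 43.051°, 48.071°.
Largest gap = 262.673° ⇒ minimal covering band is its complement: 360° − 262.673° = 97.327°.
Band runs from +127.813° eastward to -134.860°, crossing the antimeridian.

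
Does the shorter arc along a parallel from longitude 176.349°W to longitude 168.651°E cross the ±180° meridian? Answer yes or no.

Naïve |168.651 − -176.349| = 345.0° > 180°, so the shorter arc goes the other way round — across 180°.
Signed shortest Δλ = ((168.651 − -176.349 + 180) mod 360) − 180 = -15.0°.
Going west by 15.0° from -176.349° passes through 180° before reaching +168.651°.

Yes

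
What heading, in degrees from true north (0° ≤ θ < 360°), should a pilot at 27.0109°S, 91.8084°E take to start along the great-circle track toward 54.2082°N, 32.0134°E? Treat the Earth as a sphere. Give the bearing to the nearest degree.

Δλ = 32.0134 − 91.8084 = -59.7950°.
θ = atan2( sin Δλ · cos φ₂ , cos φ₁ · sin φ₂ − sin φ₁ · cos φ₂ · cos Δλ )
  = atan2(-0.50544, 0.85630) = -30.552° → normalised to [0°, 360°): 329.448°.

329°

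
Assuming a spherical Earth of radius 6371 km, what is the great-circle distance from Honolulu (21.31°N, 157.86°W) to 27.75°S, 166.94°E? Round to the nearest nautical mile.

Δλ = 166.94 − -157.86 = 324.80°; wrapped into (−180°, 180°]: -35.20°.
Δφ = -27.75 − 21.31 = -49.06°.
a = sin²(Δφ/2) + cos φ₁ · cos φ₂ · sin²(Δλ/2) = 0.247746.
c = 2·atan2(√a, √(1−a)) = 1.04198 rad → d = 6371·c ≈ 6638.48 km ≈ 3584.49 nmi.

3584 nmi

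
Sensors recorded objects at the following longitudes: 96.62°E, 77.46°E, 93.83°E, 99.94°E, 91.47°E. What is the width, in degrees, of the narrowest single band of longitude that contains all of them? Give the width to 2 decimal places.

Sort the longitudes: +77.46°, +91.47°, +93.83°, +96.62°, +99.94°.
Eastward gaps between consecutive values (wrapping around): 14.01°, 2.36°, 2.79°, 3.32°, 337.52°.
Largest gap = 337.52° ⇒ minimal covering band is its complement: 360° − 337.52° = 22.48°.
Band runs from +77.46° eastward to +99.94°.

22.48°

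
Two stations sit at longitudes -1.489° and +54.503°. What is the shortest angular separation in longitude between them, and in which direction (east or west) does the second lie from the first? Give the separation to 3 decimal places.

55.992° east

Raw difference: 54.503 − -1.489 = 55.992°.
Normalise into (−180°, 180°]: 55.992° stays 55.992°.
Positive ⇒ the second point lies to the east; separation 55.992°.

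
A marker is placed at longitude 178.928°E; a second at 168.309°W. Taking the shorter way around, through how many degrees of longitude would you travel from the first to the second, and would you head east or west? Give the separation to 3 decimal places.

Raw difference: -168.309 − 178.928 = -347.237°.
Normalise into (−180°, 180°]: -347.237° + 360° = 12.763°.
Positive ⇒ the second point lies to the east; separation 12.763°.

12.763° east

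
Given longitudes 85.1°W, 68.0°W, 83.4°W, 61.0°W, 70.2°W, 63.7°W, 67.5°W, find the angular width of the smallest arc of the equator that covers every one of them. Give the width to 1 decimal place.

24.1°

Sort the longitudes: -85.1°, -83.4°, -70.2°, -68.0°, -67.5°, -63.7°, -61.0°.
Eastward gaps between consecutive values (wrapping around): 1.7°, 13.2°, 2.2°, 0.5°, 3.8°, 2.7°, 335.9°.
Largest gap = 335.9° ⇒ minimal covering band is its complement: 360° − 335.9° = 24.1°.
Band runs from -85.1° eastward to -61.0°.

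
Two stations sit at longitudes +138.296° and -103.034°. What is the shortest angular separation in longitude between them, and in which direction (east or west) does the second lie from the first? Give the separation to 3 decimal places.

Raw difference: -103.034 − 138.296 = -241.33°.
Normalise into (−180°, 180°]: -241.33° + 360° = 118.67°.
Positive ⇒ the second point lies to the east; separation 118.670°.

118.670° east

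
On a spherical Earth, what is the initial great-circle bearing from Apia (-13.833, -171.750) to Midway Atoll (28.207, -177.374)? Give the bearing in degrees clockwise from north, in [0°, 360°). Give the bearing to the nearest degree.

353°

Δλ = -177.374 − -171.750 = -5.624°.
θ = atan2( sin Δλ · cos φ₂ , cos φ₁ · sin φ₂ − sin φ₁ · cos φ₂ · cos Δλ )
  = atan2(-0.08636, 0.66864) = -7.360° → normalised to [0°, 360°): 352.640°.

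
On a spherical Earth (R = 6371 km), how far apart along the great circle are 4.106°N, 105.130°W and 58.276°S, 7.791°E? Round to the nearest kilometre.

Δλ = 7.791 − -105.130 = 112.921°.
Δφ = -58.276 − 4.106 = -62.382°.
a = sin²(Δφ/2) + cos φ₁ · cos φ₂ · sin²(Δλ/2) = 0.632584.
c = 2·atan2(√a, √(1−a)) = 1.83917 rad → d = 6371·c ≈ 11717.38 km.

11717 km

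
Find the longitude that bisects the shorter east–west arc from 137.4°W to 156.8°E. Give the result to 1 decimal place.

Signed shortest Δλ from -137.4° to +156.8° is -65.8°.
Midpoint longitude = -137.4° + (-65.8°)/2 = -137.4° − 32.9° = -170.3°.
(The naïve average (-137.4 + +156.8)/2 = 9.7° is on the wrong side of the globe.)

170.3°W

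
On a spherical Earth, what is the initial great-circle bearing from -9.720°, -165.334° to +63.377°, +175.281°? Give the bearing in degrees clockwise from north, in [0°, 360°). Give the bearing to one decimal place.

Δλ = 175.281 − -165.334 = 340.615°; wrapped into (−180°, 180°]: -19.385°.
θ = atan2( sin Δλ · cos φ₂ , cos φ₁ · sin φ₂ − sin φ₁ · cos φ₂ · cos Δλ )
  = atan2(-0.14874, 0.95251) = -8.875° → normalised to [0°, 360°): 351.125°.

351.1°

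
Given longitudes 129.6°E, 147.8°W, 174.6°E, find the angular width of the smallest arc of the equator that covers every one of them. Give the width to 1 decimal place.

82.6°

Sort the longitudes: -147.8°, +129.6°, +174.6°.
Eastward gaps between consecutive values (wrapping around): 277.4°, 45.0°, 37.6°.
Largest gap = 277.4° ⇒ minimal covering band is its complement: 360° − 277.4° = 82.6°.
Band runs from +129.6° eastward to -147.8°, crossing the antimeridian.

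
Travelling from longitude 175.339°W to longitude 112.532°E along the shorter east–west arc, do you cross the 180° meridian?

Yes

Naïve |112.532 − -175.339| = 287.871° > 180°, so the shorter arc goes the other way round — across 180°.
Signed shortest Δλ = ((112.532 − -175.339 + 180) mod 360) − 180 = -72.129°.
Going west by 72.129° from -175.339° passes through 180° before reaching +112.532°.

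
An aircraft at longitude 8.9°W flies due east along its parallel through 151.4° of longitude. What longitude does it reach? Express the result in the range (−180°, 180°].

Start at -8.9°; shift +151.4° → +142.5°.
+142.5° already lies in (−180°, 180°].

142.5°E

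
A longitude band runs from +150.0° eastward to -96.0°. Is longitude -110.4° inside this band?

Yes

Band width going east from +150.0° to -96.0°: ((-96.0 − 150.0) mod 360) = 114.0°.
Offset of -110.4° east of the west edge: ((-110.4 − 150.0) mod 360) = 99.6°.
99.6° ≤ 114.0° ⇒ inside.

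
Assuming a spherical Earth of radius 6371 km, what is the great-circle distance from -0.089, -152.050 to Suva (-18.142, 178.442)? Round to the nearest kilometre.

3798 km

Δλ = 178.442 − -152.050 = 330.492°; wrapped into (−180°, 180°]: -29.508°.
Δφ = -18.142 − -0.089 = -18.053°.
a = sin²(Δφ/2) + cos φ₁ · cos φ₂ · sin²(Δλ/2) = 0.086247.
c = 2·atan2(√a, √(1−a)) = 0.59615 rad → d = 6371·c ≈ 3798.05 km.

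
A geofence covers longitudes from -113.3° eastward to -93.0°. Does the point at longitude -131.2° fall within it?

Band width going east from -113.3° to -93.0°: ((-93.0 − -113.3) mod 360) = 20.3°.
Offset of -131.2° east of the west edge: ((-131.2 − -113.3) mod 360) = 342.1°.
342.1° > 20.3° ⇒ outside.

No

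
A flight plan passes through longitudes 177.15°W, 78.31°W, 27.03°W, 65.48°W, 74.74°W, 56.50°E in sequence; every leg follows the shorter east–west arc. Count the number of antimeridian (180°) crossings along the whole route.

Leg 1: -177.15° → -78.31°, shortest Δλ = 98.84° (east) — does not cross 180°.
Leg 2: -78.31° → -27.03°, shortest Δλ = 51.28° (east) — does not cross 180°.
Leg 3: -27.03° → -65.48°, shortest Δλ = -38.45° (west) — does not cross 180°.
Leg 4: -65.48° → -74.74°, shortest Δλ = -9.26° (west) — does not cross 180°.
Leg 5: -74.74° → +56.50°, shortest Δλ = 131.24° (east) — does not cross 180°.
Total crossings: 0.

0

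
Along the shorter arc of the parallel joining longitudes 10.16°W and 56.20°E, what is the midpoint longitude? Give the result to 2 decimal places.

Signed shortest Δλ from -10.16° to +56.20° is +66.36°.
Midpoint longitude = -10.16° + (+66.36°)/2 = -10.16° + 33.18° = +23.02°.

23.02°E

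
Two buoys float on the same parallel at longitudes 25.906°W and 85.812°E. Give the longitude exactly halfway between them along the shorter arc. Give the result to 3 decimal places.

Signed shortest Δλ from -25.906° to +85.812° is +111.718°.
Midpoint longitude = -25.906° + (+111.718°)/2 = -25.906° + 55.859° = +29.953°.

29.953°E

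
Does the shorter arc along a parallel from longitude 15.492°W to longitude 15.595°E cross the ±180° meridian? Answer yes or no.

No

Signed shortest Δλ = ((15.595 − -15.492 + 180) mod 360) − 180 = 31.087°.
Going east by 31.087° from -15.492° reaches +15.595° without touching 180°.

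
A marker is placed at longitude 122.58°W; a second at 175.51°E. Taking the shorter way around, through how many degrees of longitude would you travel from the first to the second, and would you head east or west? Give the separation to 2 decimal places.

Raw difference: 175.51 − -122.58 = 298.09°.
Normalise into (−180°, 180°]: 298.09° − 360° = -61.91°.
Negative ⇒ the second point lies to the west; separation 61.91°.

61.91° west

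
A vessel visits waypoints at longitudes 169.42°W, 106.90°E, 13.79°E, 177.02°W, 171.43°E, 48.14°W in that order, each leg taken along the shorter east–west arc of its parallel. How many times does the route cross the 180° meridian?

4

Leg 1: -169.42° → +106.90°, shortest Δλ = -83.68° (west) — crosses 180°.
Leg 2: +106.90° → +13.79°, shortest Δλ = -93.11° (west) — does not cross 180°.
Leg 3: +13.79° → -177.02°, shortest Δλ = 169.19° (east) — crosses 180°.
Leg 4: -177.02° → +171.43°, shortest Δλ = -11.55° (west) — crosses 180°.
Leg 5: +171.43° → -48.14°, shortest Δλ = 140.43° (east) — crosses 180°.
Total crossings: 4.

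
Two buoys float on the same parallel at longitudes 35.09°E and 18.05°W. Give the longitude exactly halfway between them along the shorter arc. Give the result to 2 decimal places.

8.52°E

Signed shortest Δλ from +35.09° to -18.05° is -53.14°.
Midpoint longitude = +35.09° + (-53.14°)/2 = +35.09° − 26.57° = +8.52°.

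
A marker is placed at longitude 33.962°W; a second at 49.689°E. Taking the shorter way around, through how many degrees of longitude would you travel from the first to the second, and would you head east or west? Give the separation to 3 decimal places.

83.651° east

Raw difference: 49.689 − -33.962 = 83.651°.
Normalise into (−180°, 180°]: 83.651° stays 83.651°.
Positive ⇒ the second point lies to the east; separation 83.651°.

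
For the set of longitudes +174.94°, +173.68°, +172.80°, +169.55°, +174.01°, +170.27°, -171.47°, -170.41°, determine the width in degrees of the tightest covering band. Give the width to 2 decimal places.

20.04°

Sort the longitudes: -171.47°, -170.41°, +169.55°, +170.27°, +172.80°, +173.68°, +174.01°, +174.94°.
Eastward gaps between consecutive values (wrapping around): 1.06°, 339.96°, 0.72°, 2.53°, 0.88°, 0.33°, 0.93°, 13.59°.
Largest gap = 339.96° ⇒ minimal covering band is its complement: 360° − 339.96° = 20.04°.
Band runs from +169.55° eastward to -170.41°, crossing the antimeridian.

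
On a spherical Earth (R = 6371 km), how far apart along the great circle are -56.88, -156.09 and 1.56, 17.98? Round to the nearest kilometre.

13841 km

Δλ = 17.98 − -156.09 = 174.07°.
Δφ = 1.56 − -56.88 = 58.44°.
a = sin²(Δφ/2) + cos φ₁ · cos φ₂ · sin²(Δλ/2) = 0.783035.
c = 2·atan2(√a, √(1−a)) = 2.17253 rad → d = 6371·c ≈ 13841.17 km.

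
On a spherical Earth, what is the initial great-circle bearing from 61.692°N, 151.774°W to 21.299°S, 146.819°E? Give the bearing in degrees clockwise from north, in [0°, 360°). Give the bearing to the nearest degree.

235°

Δλ = 146.819 − -151.774 = 298.593°; wrapped into (−180°, 180°]: -61.407°.
θ = atan2( sin Δλ · cos φ₂ , cos φ₁ · sin φ₂ − sin φ₁ · cos φ₂ · cos Δλ )
  = atan2(-0.81807, -0.56482) = -124.622° → normalised to [0°, 360°): 235.378°.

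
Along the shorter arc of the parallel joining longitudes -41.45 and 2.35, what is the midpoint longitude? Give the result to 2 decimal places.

Signed shortest Δλ from -41.45° to +2.35° is +43.80°.
Midpoint longitude = -41.45° + (+43.80°)/2 = -41.45° + 21.90° = -19.55°.

-19.55°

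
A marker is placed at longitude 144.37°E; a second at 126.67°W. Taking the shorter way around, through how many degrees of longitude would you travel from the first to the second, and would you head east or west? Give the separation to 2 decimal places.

Raw difference: -126.67 − 144.37 = -271.04°.
Normalise into (−180°, 180°]: -271.04° + 360° = 88.96°.
Positive ⇒ the second point lies to the east; separation 88.96°.

88.96° east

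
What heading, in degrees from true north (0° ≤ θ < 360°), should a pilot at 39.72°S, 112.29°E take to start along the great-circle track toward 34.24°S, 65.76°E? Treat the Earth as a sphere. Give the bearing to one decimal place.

263.4°

Δλ = 65.76 − 112.29 = -46.53°.
θ = atan2( sin Δλ · cos φ₂ , cos φ₁ · sin φ₂ − sin φ₁ · cos φ₂ · cos Δλ )
  = atan2(-0.59996, -0.06934) = -96.593° → normalised to [0°, 360°): 263.407°.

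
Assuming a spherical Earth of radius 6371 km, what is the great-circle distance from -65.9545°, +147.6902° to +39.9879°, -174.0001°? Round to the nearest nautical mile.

Δλ = -174.0001 − 147.6902 = -321.6903°; wrapped into (−180°, 180°]: 38.3097°.
Δφ = 39.9879 − -65.9545 = 105.9424°.
a = sin²(Δφ/2) + cos φ₁ · cos φ₂ · sin²(Δλ/2) = 0.670947.
c = 2·atan2(√a, √(1−a)) = 1.91973 rad → d = 6371·c ≈ 12230.59 km ≈ 6603.99 nmi.

6604 nmi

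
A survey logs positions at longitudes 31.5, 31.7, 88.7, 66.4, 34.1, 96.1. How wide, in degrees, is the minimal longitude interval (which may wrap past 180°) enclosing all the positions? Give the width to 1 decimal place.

Sort the longitudes: +31.5°, +31.7°, +34.1°, +66.4°, +88.7°, +96.1°.
Eastward gaps between consecutive values (wrapping around): 0.2°, 2.4°, 32.3°, 22.3°, 7.4°, 295.4°.
Largest gap = 295.4° ⇒ minimal covering band is its complement: 360° − 295.4° = 64.6°.
Band runs from +31.5° eastward to +96.1°.

64.6°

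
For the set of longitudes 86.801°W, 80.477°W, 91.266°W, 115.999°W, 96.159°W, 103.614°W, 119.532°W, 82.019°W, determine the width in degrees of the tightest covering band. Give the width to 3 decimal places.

39.055°

Sort the longitudes: -119.532°, -115.999°, -103.614°, -96.159°, -91.266°, -86.801°, -82.019°, -80.477°.
Eastward gaps between consecutive values (wrapping around): 3.533°, 12.385°, 7.455°, 4.893°, 4.465°, 4.782°, 1.542°, 320.945°.
Largest gap = 320.945° ⇒ minimal covering band is its complement: 360° − 320.945° = 39.055°.
Band runs from -119.532° eastward to -80.477°.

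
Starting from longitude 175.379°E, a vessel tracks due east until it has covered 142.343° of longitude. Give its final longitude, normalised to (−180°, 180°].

Start at +175.379°; shift +142.343° → +317.722°.
+317.722° lies outside (−180°, 180°]; subtract 360° → -42.278°.

42.278°W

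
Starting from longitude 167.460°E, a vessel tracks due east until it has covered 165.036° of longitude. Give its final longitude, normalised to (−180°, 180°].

Start at +167.460°; shift +165.036° → +332.496°.
+332.496° lies outside (−180°, 180°]; subtract 360° → -27.504°.

27.504°W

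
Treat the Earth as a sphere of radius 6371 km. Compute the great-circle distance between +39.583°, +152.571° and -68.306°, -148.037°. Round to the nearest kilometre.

12960 km

Δλ = -148.037 − 152.571 = -300.608°; wrapped into (−180°, 180°]: 59.392°.
Δφ = -68.306 − 39.583 = -107.889°.
a = sin²(Δφ/2) + cos φ₁ · cos φ₂ · sin²(Δλ/2) = 0.723504.
c = 2·atan2(√a, √(1−a)) = 2.03421 rad → d = 6371·c ≈ 12959.98 km.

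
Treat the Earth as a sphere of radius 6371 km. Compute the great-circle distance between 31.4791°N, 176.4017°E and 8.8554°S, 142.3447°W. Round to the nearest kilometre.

6273 km

Δλ = -142.3447 − 176.4017 = -318.7464°; wrapped into (−180°, 180°]: 41.2536°.
Δφ = -8.8554 − 31.4791 = -40.3345°.
a = sin²(Δφ/2) + cos φ₁ · cos φ₂ · sin²(Δλ/2) = 0.223436.
c = 2·atan2(√a, √(1−a)) = 0.98468 rad → d = 6371·c ≈ 6273.41 km.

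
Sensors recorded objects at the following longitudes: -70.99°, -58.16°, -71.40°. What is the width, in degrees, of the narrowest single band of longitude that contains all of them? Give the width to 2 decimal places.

Sort the longitudes: -71.40°, -70.99°, -58.16°.
Eastward gaps between consecutive values (wrapping around): 0.41°, 12.83°, 346.76°.
Largest gap = 346.76° ⇒ minimal covering band is its complement: 360° − 346.76° = 13.24°.
Band runs from -71.40° eastward to -58.16°.

13.24°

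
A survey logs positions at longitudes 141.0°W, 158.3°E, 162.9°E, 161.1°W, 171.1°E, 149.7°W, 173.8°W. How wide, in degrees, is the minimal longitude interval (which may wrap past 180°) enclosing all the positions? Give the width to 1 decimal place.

60.7°

Sort the longitudes: -173.8°, -161.1°, -149.7°, -141.0°, +158.3°, +162.9°, +171.1°.
Eastward gaps between consecutive values (wrapping around): 12.7°, 11.4°, 8.7°, 299.3°, 4.6°, 8.2°, 15.1°.
Largest gap = 299.3° ⇒ minimal covering band is its complement: 360° − 299.3° = 60.7°.
Band runs from +158.3° eastward to -141.0°, crossing the antimeridian.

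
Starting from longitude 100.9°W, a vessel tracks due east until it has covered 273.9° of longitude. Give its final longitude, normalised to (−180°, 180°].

Start at -100.9°; shift +273.9° → +173.0°.
+173.0° already lies in (−180°, 180°].

173.0°E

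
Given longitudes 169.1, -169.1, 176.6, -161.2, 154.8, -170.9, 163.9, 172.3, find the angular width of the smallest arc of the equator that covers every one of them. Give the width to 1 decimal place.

44.0°

Sort the longitudes: -170.9°, -169.1°, -161.2°, +154.8°, +163.9°, +169.1°, +172.3°, +176.6°.
Eastward gaps between consecutive values (wrapping around): 1.8°, 7.9°, 316.0°, 9.1°, 5.2°, 3.2°, 4.3°, 12.5°.
Largest gap = 316.0° ⇒ minimal covering band is its complement: 360° − 316.0° = 44.0°.
Band runs from +154.8° eastward to -161.2°, crossing the antimeridian.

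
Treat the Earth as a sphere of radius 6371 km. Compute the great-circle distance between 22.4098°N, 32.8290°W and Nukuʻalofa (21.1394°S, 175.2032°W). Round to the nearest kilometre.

16137 km

Δλ = -175.2032 − -32.8290 = -142.3742°.
Δφ = -21.1394 − 22.4098 = -43.5492°.
a = sin²(Δφ/2) + cos φ₁ · cos φ₂ · sin²(Δλ/2) = 0.910208.
c = 2·atan2(√a, √(1−a)) = 2.53293 rad → d = 6371·c ≈ 16137.32 km.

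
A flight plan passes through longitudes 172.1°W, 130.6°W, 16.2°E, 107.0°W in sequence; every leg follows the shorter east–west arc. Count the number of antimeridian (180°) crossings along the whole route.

Leg 1: -172.1° → -130.6°, shortest Δλ = 41.5° (east) — does not cross 180°.
Leg 2: -130.6° → +16.2°, shortest Δλ = 146.8° (east) — does not cross 180°.
Leg 3: +16.2° → -107.0°, shortest Δλ = -123.2° (west) — does not cross 180°.
Total crossings: 0.

0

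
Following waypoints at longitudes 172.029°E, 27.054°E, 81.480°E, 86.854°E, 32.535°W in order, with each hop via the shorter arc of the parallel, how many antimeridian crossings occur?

0

Leg 1: +172.029° → +27.054°, shortest Δλ = -144.975° (west) — does not cross 180°.
Leg 2: +27.054° → +81.480°, shortest Δλ = 54.426° (east) — does not cross 180°.
Leg 3: +81.480° → +86.854°, shortest Δλ = 5.374° (east) — does not cross 180°.
Leg 4: +86.854° → -32.535°, shortest Δλ = -119.389° (west) — does not cross 180°.
Total crossings: 0.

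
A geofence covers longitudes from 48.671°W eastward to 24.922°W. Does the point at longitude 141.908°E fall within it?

Band width going east from -48.671° to -24.922°: ((-24.922 − -48.671) mod 360) = 23.749°.
Offset of +141.908° east of the west edge: ((141.908 − -48.671) mod 360) = 190.579°.
190.579° > 23.749° ⇒ outside.

No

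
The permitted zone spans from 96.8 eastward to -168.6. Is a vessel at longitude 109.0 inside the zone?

Band width going east from +96.8° to -168.6°: ((-168.6 − 96.8) mod 360) = 94.6°.
Offset of +109.0° east of the west edge: ((109.0 − 96.8) mod 360) = 12.2°.
12.2° ≤ 94.6° ⇒ inside.

Yes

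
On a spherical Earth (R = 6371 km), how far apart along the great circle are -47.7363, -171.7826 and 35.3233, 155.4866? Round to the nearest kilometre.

9793 km

Δλ = 155.4866 − -171.7826 = 327.2692°; wrapped into (−180°, 180°]: -32.7308°.
Δφ = 35.3233 − -47.7363 = 83.0596°.
a = sin²(Δφ/2) + cos φ₁ · cos φ₂ · sin²(Δλ/2) = 0.483145.
c = 2·atan2(√a, √(1−a)) = 1.53708 rad → d = 6371·c ≈ 9792.74 km.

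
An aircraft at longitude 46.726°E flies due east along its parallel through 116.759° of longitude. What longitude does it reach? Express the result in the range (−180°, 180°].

163.485°E

Start at +46.726°; shift +116.759° → +163.485°.
+163.485° already lies in (−180°, 180°].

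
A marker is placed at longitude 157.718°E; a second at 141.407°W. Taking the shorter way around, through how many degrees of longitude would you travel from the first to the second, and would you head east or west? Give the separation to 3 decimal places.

60.875° east

Raw difference: -141.407 − 157.718 = -299.125°.
Normalise into (−180°, 180°]: -299.125° + 360° = 60.875°.
Positive ⇒ the second point lies to the east; separation 60.875°.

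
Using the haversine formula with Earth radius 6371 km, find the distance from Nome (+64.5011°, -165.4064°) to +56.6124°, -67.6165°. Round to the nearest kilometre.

Δλ = -67.6165 − -165.4064 = 97.7899°.
Δφ = 56.6124 − 64.5011 = -7.8887°.
a = sin²(Δφ/2) + cos φ₁ · cos φ₂ · sin²(Δλ/2) = 0.139237.
c = 2·atan2(√a, √(1−a)) = 0.76479 rad → d = 6371·c ≈ 4872.49 km.

4872 km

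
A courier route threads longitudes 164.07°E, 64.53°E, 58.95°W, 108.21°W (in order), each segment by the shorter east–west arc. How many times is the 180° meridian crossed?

Leg 1: +164.07° → +64.53°, shortest Δλ = -99.54° (west) — does not cross 180°.
Leg 2: +64.53° → -58.95°, shortest Δλ = -123.48° (west) — does not cross 180°.
Leg 3: -58.95° → -108.21°, shortest Δλ = -49.26° (west) — does not cross 180°.
Total crossings: 0.

0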